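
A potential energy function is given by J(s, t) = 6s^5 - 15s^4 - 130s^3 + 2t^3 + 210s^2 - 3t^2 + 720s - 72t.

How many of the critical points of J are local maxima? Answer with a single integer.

2

J separates as a function of s plus a function of t, so ∇J=0 decouples.
∂J/∂s = 30(s - 4)(s - 2)(s + 1)(s + 3) = 0 at s ∈ {-3, -1, 2, 4}; ∂J/∂t = 6(t - 4)(t + 3) = 0 at t ∈ {-3, 4}.
The Hessian is diagonal: diag(J_ss, J_tt). Second derivatives: J_ss(-3)=-2100, J_ss(-1)=900, J_ss(2)=-900, J_ss(4)=2100; J_tt(-3)=-42, J_tt(4)=42.
Local maxima occur where both diagonal entries negative: (-3, -3), (2, -3). Count: 2.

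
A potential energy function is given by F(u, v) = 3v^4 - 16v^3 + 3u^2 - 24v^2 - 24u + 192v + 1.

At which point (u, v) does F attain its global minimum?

F(u,v) separates as P(u) + Q(v) + 1, so its minimum is min P + min Q + 1.
P'(u) = 6u - 24 vanishes at u ∈ {4}; Q'(v) = 12(v - 4)(v - 2)(v + 2) vanishes at v ∈ {-2, 2, 4}.
Local minima of P (where P''>0): P(4)=-48. Local minima of Q: Q(-2)=-304, Q(4)=128.
So the global minimum of F is P(4) + Q(-2) + 1 = -48 − 304 + 1 = -351, attained at (4, -2).

(4, -2)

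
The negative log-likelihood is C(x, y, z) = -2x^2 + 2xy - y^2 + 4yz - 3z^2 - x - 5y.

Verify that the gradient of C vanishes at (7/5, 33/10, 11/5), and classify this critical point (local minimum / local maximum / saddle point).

∇C = (-4x + 2y - 1, 2x - 2y + 4z - 5, 4y - 6z); substituting (7/5, 33/10, 11/5) gives ∇C = (0, 0, 0), so (7/5, 33/10, 11/5) is indeed a critical point.
The Hessian is constant: H = [[-4, 2, 0], [2, -2, 4], [0, 4, -6]].
Leading principal minors: Δ₁ = -4, Δ₂ = 4, Δ₃ = 40.
The minors fit neither the all-positive nor the alternating-sign pattern, so H is indefinite: a saddle point.

saddle point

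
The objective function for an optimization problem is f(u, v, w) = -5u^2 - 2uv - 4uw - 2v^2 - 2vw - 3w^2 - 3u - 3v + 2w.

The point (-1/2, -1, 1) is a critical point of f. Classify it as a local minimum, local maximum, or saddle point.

local maximum

The Hessian is constant: H = [[-10, -2, -4], [-2, -4, -2], [-4, -2, -6]].
Leading principal minors: Δ₁ = -10, Δ₂ = 36, Δ₃ = -144.
The minors alternate sign starting negative (−, +, −), so H is negative definite: a local maximum.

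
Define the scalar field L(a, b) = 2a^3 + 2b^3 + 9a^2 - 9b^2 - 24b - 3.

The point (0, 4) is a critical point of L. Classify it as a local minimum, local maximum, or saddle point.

local minimum

The mixed partial ∂²L/∂a∂b is 0, so the Hessian at any point is diag(L_aa, L_bb) = diag(6(2a + 3), 6(2b - 3)).
At (0, 4): H = diag(18, 30).
Both eigenvalues are positive, so H is positive definite: a local minimum.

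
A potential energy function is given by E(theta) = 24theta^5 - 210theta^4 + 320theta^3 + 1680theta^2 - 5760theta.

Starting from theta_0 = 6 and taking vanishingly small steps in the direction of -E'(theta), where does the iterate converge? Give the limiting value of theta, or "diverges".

4

E'(theta) = 120(theta - 4)(theta - 3)(theta - 2)(theta + 2), so E'(6) = 23040.
Gradient descent moves in the -E' direction, i.e. theta is decreasing.
The nearest critical point in that direction is theta = 4, where E'' = 1440 > 0 (a local minimum). The iterate converges there.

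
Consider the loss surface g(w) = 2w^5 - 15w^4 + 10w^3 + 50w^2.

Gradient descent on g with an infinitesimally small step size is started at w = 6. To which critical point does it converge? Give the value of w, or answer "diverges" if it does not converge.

g'(w) = 10w(w - 5)(w - 2)(w + 1), so g'(6) = 1680.
Gradient descent moves in the -g' direction, i.e. w is decreasing.
The nearest critical point in that direction is w = 5, where g'' = 900 > 0 (a local minimum). The iterate converges there.

5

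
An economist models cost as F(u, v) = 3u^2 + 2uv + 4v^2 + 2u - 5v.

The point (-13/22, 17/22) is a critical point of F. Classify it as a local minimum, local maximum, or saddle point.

local minimum

The Hessian of F is constant: H = [[6, 2], [2, 8]].
det(H) = 6·8 − 2² = 44.
det(H) > 0 and tr(H) = 14 > 0, so H is positive definite and the point is a local minimum.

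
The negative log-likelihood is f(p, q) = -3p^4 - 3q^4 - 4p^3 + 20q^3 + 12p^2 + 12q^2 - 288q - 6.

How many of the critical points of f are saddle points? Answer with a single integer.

f separates as a function of p plus a function of q, so ∇f=0 decouples.
∂f/∂p = -12p(p - 1)(p + 2) = 0 at p ∈ {-2, 0, 1}; ∂f/∂q = -12(q - 4)(q - 3)(q + 2) = 0 at q ∈ {-2, 3, 4}.
The Hessian is diagonal: diag(f_pp, f_qq). Second derivatives: f_pp(-2)=-72, f_pp(0)=24, f_pp(1)=-36; f_qq(-2)=-360, f_qq(3)=60, f_qq(4)=-72.
Saddle points occur where the two diagonal entries have opposite signs: (-2, 3), (0, -2), (0, 4), (1, 3). Count: 4.

4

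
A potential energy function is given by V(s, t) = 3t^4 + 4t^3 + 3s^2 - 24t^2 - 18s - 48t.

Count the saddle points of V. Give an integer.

V separates as a function of s plus a function of t, so ∇V=0 decouples.
∂V/∂s = 6(s - 3) = 0 at s ∈ {3}; ∂V/∂t = 12(t - 2)(t + 1)(t + 2) = 0 at t ∈ {-2, -1, 2}.
The Hessian is diagonal: diag(V_ss, V_tt). Second derivatives: V_ss(3)=6; V_tt(-2)=48, V_tt(-1)=-36, V_tt(2)=144.
Saddle points occur where the two diagonal entries have opposite signs: (3, -1). Count: 1.

1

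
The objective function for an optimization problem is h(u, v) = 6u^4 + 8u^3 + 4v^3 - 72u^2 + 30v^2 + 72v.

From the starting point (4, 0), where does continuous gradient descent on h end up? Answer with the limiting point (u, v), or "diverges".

(2, -2)

h is separable, so gradient descent decouples: u follows -∂h/∂u, v follows -∂h/∂v.
∂h/∂u = 24u(u - 2)(u + 3); at u=4 this is 1344, so u decreases.
∂h/∂v = 12(v + 2)(v + 3); at v=0 this is 72, so v decreases.
u converges to its nearest critical value 2 (a local min of the u-part); v converges to -2. The iterate converges to (2, -2).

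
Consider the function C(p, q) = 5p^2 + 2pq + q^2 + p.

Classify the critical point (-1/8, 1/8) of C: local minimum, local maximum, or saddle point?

The Hessian of C is constant: H = [[10, 2], [2, 2]].
det(H) = 10·2 − 2² = 16.
det(H) > 0 and tr(H) = 12 > 0, so H is positive definite and the point is a local minimum.

local minimum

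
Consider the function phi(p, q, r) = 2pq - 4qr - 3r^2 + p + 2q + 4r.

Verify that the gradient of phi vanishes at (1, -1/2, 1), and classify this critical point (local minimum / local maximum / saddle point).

saddle point

∇phi = (2q + 1, 2p - 4r + 2, -4q - 6r + 4); substituting (1, -1/2, 1) gives ∇phi = (0, 0, 0), so (1, -1/2, 1) is indeed a critical point.
The Hessian is constant: H = [[0, 2, 0], [2, 0, -4], [0, -4, -6]].
Leading principal minors: Δ₁ = 0, Δ₂ = -4, Δ₃ = 24.
The minors fit neither the all-positive nor the alternating-sign pattern, so H is indefinite: a saddle point.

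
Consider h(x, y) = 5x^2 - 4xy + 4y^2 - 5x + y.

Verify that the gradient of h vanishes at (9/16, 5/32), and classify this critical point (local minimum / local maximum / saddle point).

local minimum

∇h = (10x - 4y - 5, -4x + 8y + 1); substituting (9/16, 5/32) gives ∇h = (0, 0), so (9/16, 5/32) is indeed a critical point.
The Hessian of h is constant: H = [[10, -4], [-4, 8]].
det(H) = 10·8 − (-4)² = 64.
det(H) > 0 and tr(H) = 18 > 0, so H is positive definite and the point is a local minimum.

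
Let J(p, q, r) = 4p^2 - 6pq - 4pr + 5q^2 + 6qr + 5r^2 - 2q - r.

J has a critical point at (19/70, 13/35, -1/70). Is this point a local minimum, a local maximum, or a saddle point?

local minimum

The Hessian is constant: H = [[8, -6, -4], [-6, 10, 6], [-4, 6, 10]].
Leading principal minors: Δ₁ = 8, Δ₂ = 44, Δ₃ = 280.
All leading minors are positive, so H is positive definite: a local minimum.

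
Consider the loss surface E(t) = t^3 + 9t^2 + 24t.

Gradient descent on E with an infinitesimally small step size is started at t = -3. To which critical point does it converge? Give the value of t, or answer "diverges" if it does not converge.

-2

E'(t) = 3(t + 2)(t + 4), so E'(-3) = -3.
Gradient descent moves in the -E' direction, i.e. t is increasing.
The nearest critical point in that direction is t = -2, where E'' = 6 > 0 (a local minimum). The iterate converges there.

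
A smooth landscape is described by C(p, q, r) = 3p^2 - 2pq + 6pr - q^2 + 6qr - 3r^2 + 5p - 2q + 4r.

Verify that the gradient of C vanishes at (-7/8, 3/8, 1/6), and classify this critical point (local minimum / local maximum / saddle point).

∇C = (6p - 2q + 6r + 5, -2p - 2q + 6r - 2, 6p + 6q - 6r + 4); substituting (-7/8, 3/8, 1/6) gives ∇C = (0, 0, 0), so (-7/8, 3/8, 1/6) is indeed a critical point.
The Hessian is constant: H = [[6, -2, 6], [-2, -2, 6], [6, 6, -6]].
Leading principal minors: Δ₁ = 6, Δ₂ = -16, Δ₃ = -192.
The minors fit neither the all-positive nor the alternating-sign pattern, so H is indefinite: a saddle point.

saddle point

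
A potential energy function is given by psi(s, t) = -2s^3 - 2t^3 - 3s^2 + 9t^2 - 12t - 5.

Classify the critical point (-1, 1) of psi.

The mixed partial ∂²psi/∂s∂t is 0, so the Hessian at any point is diag(psi_ss, psi_tt) = diag(-6(2s + 1), 6(-2t + 3)).
At (-1, 1): H = diag(6, 6).
Both eigenvalues are positive, so H is positive definite: a local minimum.

local minimum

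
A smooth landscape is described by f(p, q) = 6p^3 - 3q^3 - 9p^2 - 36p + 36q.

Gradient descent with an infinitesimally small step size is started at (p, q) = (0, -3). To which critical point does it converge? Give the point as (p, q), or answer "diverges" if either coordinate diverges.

f is separable, so gradient descent decouples: p follows -∂f/∂p, q follows -∂f/∂q.
∂f/∂p = 18(p - 2)(p + 1); at p=0 this is -36, so p increases.
∂f/∂q = -9(q - 2)(q + 2); at q=-3 this is -45, so q increases.
p converges to its nearest critical value 2 (a local min of the p-part); q converges to -2. The iterate converges to (2, -2).

(2, -2)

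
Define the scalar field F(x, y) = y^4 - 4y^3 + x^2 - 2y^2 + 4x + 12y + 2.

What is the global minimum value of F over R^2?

-11

F(x,y) separates as P(x) + Q(y) + 2, so its minimum is min P + min Q + 2.
P'(x) = 2x + 4 vanishes at x ∈ {-2}; Q'(y) = 4(y - 3)(y - 1)(y + 1) vanishes at y ∈ {-1, 1, 3}.
Local minima of P (where P''>0): P(-2)=-4. Local minima of Q: Q(-1)=-9, Q(3)=-9.
So the global minimum of F is P(-2) + Q(-1) + 2 = -4 − 9 + 2 = -11, attained at (-2, -1).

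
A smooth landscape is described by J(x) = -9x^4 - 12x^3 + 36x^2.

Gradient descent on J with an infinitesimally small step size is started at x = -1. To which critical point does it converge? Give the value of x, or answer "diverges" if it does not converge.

0

J'(x) = -36x(x - 1)(x + 2), so J'(-1) = -72.
Gradient descent moves in the -J' direction, i.e. x is increasing.
The nearest critical point in that direction is x = 0, where J'' = 72 > 0 (a local minimum). The iterate converges there.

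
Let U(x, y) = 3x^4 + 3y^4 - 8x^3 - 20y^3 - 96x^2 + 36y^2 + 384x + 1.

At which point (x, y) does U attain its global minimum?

U(x,y) separates as P(x) + Q(y) + 1, so its minimum is min P + min Q + 1.
P'(x) = 12(x - 4)(x - 2)(x + 4) vanishes at x ∈ {-4, 2, 4}; Q'(y) = 12y(y - 3)(y - 2) vanishes at y ∈ {0, 2, 3}.
Local minima of P (where P''>0): P(-4)=-1792, P(4)=256. Local minima of Q: Q(0)=0, Q(3)=27.
So the global minimum of U is P(-4) + Q(0) + 1 = -1792 + 0 + 1 = -1791, attained at (-4, 0).

(-4, 0)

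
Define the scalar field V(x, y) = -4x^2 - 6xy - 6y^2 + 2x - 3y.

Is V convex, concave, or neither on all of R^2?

concave

V is quadratic, so its Hessian is the constant matrix H = [[-8, -6], [-6, -12]].
det(H) = 60, tr(H) = -20.
det(H) > 0 and tr(H) < 0, so H is negative definite everywhere: concave.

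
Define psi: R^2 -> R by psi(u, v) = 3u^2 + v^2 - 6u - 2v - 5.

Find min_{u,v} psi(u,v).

psi(u,v) separates as P(u) + Q(v) − 5, so its minimum is min P + min Q − 5.
P'(u) = 6u - 6 vanishes at u ∈ {1}; Q'(v) = 2v - 2 vanishes at v ∈ {1}.
Local minima of P (where P''>0): P(1)=-3. Local minima of Q: Q(1)=-1.
So the global minimum of psi is P(1) + Q(1) − 5 = -3 − 1 − 5 = -9, attained at (1, 1).

-9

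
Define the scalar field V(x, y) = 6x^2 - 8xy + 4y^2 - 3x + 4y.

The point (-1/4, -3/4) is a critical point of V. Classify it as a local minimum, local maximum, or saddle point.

local minimum

The Hessian of V is constant: H = [[12, -8], [-8, 8]].
det(H) = 12·8 − (-8)² = 32.
det(H) > 0 and tr(H) = 20 > 0, so H is positive definite and the point is a local minimum.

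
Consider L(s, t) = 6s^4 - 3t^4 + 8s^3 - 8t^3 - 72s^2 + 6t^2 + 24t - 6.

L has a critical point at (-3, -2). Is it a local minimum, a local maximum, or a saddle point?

The mixed partial ∂²L/∂s∂t is 0, so the Hessian at any point is diag(L_ss, L_tt) = diag(24(3s^2 + 2s - 6), 12(-3t^2 - 4t + 1)).
At (-3, -2): H = diag(360, -36).
The eigenvalues have opposite signs, so H is indefinite: a saddle point.

saddle point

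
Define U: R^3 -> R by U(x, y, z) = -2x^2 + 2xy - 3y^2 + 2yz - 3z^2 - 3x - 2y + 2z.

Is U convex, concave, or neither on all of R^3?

concave

U is quadratic, so its Hessian is the constant matrix H = [[-4, 2, 0], [2, -6, 2], [0, 2, -6]].
Leading principal minors: -4, 20, -104.
Signs alternate −, +, − ⇒ H ≺ 0 ⇒ concave.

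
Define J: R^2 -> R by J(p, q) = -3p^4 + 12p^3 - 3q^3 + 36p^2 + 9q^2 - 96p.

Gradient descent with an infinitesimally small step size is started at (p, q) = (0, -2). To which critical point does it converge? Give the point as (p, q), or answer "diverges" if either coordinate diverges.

J is separable, so gradient descent decouples: p follows -∂J/∂p, q follows -∂J/∂q.
∂J/∂p = -12(p - 4)(p - 1)(p + 2); at p=0 this is -96, so p increases.
∂J/∂q = -9q(q - 2); at q=-2 this is -72, so q increases.
p converges to its nearest critical value 1 (a local min of the p-part); q converges to 0. The iterate converges to (1, 0).

(1, 0)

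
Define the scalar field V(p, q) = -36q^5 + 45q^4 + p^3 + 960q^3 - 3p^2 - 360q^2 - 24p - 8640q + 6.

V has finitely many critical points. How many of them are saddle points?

V separates as a function of p plus a function of q, so ∇V=0 decouples.
∂V/∂p = 3(p - 4)(p + 2) = 0 at p ∈ {-2, 4}; ∂V/∂q = -180(q - 4)(q - 2)(q + 2)(q + 3) = 0 at q ∈ {-3, -2, 2, 4}.
The Hessian is diagonal: diag(V_pp, V_qq). Second derivatives: V_pp(-2)=-18, V_pp(4)=18; V_qq(-3)=6300, V_qq(-2)=-4320, V_qq(2)=7200, V_qq(4)=-15120.
Saddle points occur where the two diagonal entries have opposite signs: (-2, -3), (-2, 2), (4, -2), (4, 4). Count: 4.

4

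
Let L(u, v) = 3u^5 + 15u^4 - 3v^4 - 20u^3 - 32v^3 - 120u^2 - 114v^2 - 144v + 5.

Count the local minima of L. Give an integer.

L separates as a function of u plus a function of v, so ∇L=0 decouples.
∂L/∂u = 15u(u - 2)(u + 2)(u + 4) = 0 at u ∈ {-4, -2, 0, 2}; ∂L/∂v = -12(v + 1)(v + 3)(v + 4) = 0 at v ∈ {-4, -3, -1}.
The Hessian is diagonal: diag(L_uu, L_vv). Second derivatives: L_uu(-4)=-720, L_uu(-2)=240, L_uu(0)=-240, L_uu(2)=720; L_vv(-4)=-36, L_vv(-3)=24, L_vv(-1)=-72.
Local minima occur where both diagonal entries positive: (-2, -3), (2, -3). Count: 2.

2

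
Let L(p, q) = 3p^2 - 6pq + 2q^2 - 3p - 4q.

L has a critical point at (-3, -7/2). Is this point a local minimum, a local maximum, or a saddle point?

saddle point

The Hessian of L is constant: H = [[6, -6], [-6, 4]].
det(H) = 6·4 − (-6)² = -12.
Since det(H) < 0, H is indefinite and the critical point is a saddle point.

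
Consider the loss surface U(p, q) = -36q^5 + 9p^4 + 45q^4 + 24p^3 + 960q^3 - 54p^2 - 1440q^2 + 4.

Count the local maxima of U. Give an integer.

U separates as a function of p plus a function of q, so ∇U=0 decouples.
∂U/∂p = 36p(p - 1)(p + 3) = 0 at p ∈ {-3, 0, 1}; ∂U/∂q = -180q(q - 4)(q - 1)(q + 4) = 0 at q ∈ {-4, 0, 1, 4}.
The Hessian is diagonal: diag(U_pp, U_qq). Second derivatives: U_pp(-3)=432, U_pp(0)=-108, U_pp(1)=144; U_qq(-4)=28800, U_qq(0)=-2880, U_qq(1)=2700, U_qq(4)=-17280.
Local maxima occur where both diagonal entries negative: (0, 0), (0, 4). Count: 2.

2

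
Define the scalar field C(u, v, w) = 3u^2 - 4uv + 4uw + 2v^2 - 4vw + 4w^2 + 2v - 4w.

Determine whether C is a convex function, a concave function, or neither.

convex

C is quadratic, so its Hessian is the constant matrix H = [[6, -4, 4], [-4, 4, -4], [4, -4, 8]].
Leading principal minors: 6, 8, 32.
All positive ⇒ H ≻ 0 ⇒ convex.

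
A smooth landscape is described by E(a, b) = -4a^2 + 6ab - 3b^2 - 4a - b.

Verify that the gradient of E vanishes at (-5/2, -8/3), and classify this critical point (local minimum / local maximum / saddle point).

local maximum

∇E = (-8a + 6b - 4, 6a - 6b - 1); substituting (-5/2, -8/3) gives ∇E = (0, 0), so (-5/2, -8/3) is indeed a critical point.
The Hessian of E is constant: H = [[-8, 6], [6, -6]].
det(H) = (-8)·(-6) − 6² = 12.
det(H) > 0 and tr(H) = -14 < 0, so H is negative definite and the point is a local maximum.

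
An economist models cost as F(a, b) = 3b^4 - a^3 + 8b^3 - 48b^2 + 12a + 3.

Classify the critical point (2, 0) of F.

local maximum

The mixed partial ∂²F/∂a∂b is 0, so the Hessian at any point is diag(F_aa, F_bb) = diag(-6a, 12(3b^2 + 4b - 8)).
At (2, 0): H = diag(-12, -96).
Both eigenvalues are negative, so H is negative definite: a local maximum.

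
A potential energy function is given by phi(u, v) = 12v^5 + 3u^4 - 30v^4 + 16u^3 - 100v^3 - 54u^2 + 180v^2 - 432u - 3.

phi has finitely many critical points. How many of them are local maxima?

phi separates as a function of u plus a function of v, so ∇phi=0 decouples.
∂phi/∂u = 12(u - 3)(u + 3)(u + 4) = 0 at u ∈ {-4, -3, 3}; ∂phi/∂v = 60v(v - 3)(v - 1)(v + 2) = 0 at v ∈ {-2, 0, 1, 3}.
The Hessian is diagonal: diag(phi_uu, phi_vv). Second derivatives: phi_uu(-4)=84, phi_uu(-3)=-72, phi_uu(3)=504; phi_vv(-2)=-1800, phi_vv(0)=360, phi_vv(1)=-360, phi_vv(3)=1800.
Local maxima occur where both diagonal entries negative: (-3, -2), (-3, 1). Count: 2.

2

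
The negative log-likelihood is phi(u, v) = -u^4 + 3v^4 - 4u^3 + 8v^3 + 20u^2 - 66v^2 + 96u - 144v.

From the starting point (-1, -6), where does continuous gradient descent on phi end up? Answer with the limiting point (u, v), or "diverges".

(-2, -4)

phi is separable, so gradient descent decouples: u follows -∂phi/∂u, v follows -∂phi/∂v.
∂phi/∂u = -4(u - 3)(u + 2)(u + 4); at u=-1 this is 48, so u decreases.
∂phi/∂v = 12(v - 3)(v + 1)(v + 4); at v=-6 this is -1080, so v increases.
u converges to its nearest critical value -2 (a local min of the u-part); v converges to -4. The iterate converges to (-2, -4).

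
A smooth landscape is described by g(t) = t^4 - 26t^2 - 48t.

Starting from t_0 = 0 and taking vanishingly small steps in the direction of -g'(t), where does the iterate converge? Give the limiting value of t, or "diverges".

g'(t) = 4(t - 4)(t + 1)(t + 3), so g'(0) = -48.
Gradient descent moves in the -g' direction, i.e. t is increasing.
The nearest critical point in that direction is t = 4, where g'' = 140 > 0 (a local minimum). The iterate converges there.

4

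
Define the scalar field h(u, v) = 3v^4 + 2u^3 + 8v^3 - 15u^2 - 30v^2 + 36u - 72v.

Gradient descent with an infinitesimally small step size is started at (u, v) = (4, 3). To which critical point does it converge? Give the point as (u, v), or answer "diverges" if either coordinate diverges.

(3, 2)

h is separable, so gradient descent decouples: u follows -∂h/∂u, v follows -∂h/∂v.
∂h/∂u = 6(u - 3)(u - 2); at u=4 this is 12, so u decreases.
∂h/∂v = 12(v - 2)(v + 1)(v + 3); at v=3 this is 288, so v decreases.
u converges to its nearest critical value 3 (a local min of the u-part); v converges to 2. The iterate converges to (3, 2).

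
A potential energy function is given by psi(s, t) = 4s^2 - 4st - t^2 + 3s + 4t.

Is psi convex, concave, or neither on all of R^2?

psi is quadratic, so its Hessian is the constant matrix H = [[8, -4], [-4, -2]].
det(H) = -32, tr(H) = 6.
det(H) < 0, so H is indefinite: neither convex nor concave.

neither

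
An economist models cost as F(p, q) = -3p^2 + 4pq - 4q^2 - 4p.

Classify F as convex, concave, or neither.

concave

F is quadratic, so its Hessian is the constant matrix H = [[-6, 4], [4, -8]].
det(H) = 32, tr(H) = -14.
det(H) > 0 and tr(H) < 0, so H is negative definite everywhere: concave.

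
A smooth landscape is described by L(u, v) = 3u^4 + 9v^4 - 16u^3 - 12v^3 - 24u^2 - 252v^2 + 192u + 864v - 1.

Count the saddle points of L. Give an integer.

L separates as a function of u plus a function of v, so ∇L=0 decouples.
∂L/∂u = 12(u - 4)(u - 2)(u + 2) = 0 at u ∈ {-2, 2, 4}; ∂L/∂v = 36(v - 3)(v - 2)(v + 4) = 0 at v ∈ {-4, 2, 3}.
The Hessian is diagonal: diag(L_uu, L_vv). Second derivatives: L_uu(-2)=288, L_uu(2)=-96, L_uu(4)=144; L_vv(-4)=1512, L_vv(2)=-216, L_vv(3)=252.
Saddle points occur where the two diagonal entries have opposite signs: (-2, 2), (2, -4), (2, 3), (4, 2). Count: 4.

4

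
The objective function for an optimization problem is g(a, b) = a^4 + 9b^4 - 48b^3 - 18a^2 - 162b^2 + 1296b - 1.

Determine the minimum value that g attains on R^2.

-3403

g(a,b) separates as P(a) + Q(b) − 1, so its minimum is min P + min Q − 1.
P'(a) = 4a(a - 3)(a + 3) vanishes at a ∈ {-3, 0, 3}; Q'(b) = 36(b - 4)(b - 3)(b + 3) vanishes at b ∈ {-3, 3, 4}.
Local minima of P (where P''>0): P(-3)=-81, P(3)=-81. Local minima of Q: Q(-3)=-3321, Q(4)=1824.
So the global minimum of g is P(-3) + Q(-3) − 1 = -81 − 3321 − 1 = -3403, attained at (-3, -3).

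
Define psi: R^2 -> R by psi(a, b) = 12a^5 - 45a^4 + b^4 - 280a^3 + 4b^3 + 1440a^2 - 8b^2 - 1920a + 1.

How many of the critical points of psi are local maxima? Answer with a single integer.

psi separates as a function of a plus a function of b, so ∇psi=0 decouples.
∂psi/∂a = 60(a - 4)(a - 2)(a - 1)(a + 4) = 0 at a ∈ {-4, 1, 2, 4}; ∂psi/∂b = 4b(b - 1)(b + 4) = 0 at b ∈ {-4, 0, 1}.
The Hessian is diagonal: diag(psi_aa, psi_bb). Second derivatives: psi_aa(-4)=-14400, psi_aa(1)=900, psi_aa(2)=-720, psi_aa(4)=2880; psi_bb(-4)=80, psi_bb(0)=-16, psi_bb(1)=20.
Local maxima occur where both diagonal entries negative: (-4, 0), (2, 0). Count: 2.

2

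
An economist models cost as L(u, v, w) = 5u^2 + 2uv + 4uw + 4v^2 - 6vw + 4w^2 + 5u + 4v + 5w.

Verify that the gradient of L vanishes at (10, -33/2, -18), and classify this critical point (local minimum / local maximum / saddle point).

local minimum

∇L = (10u + 2v + 4w + 5, 2u + 8v - 6w + 4, 4u - 6v + 8w + 5); substituting (10, -33/2, -18) gives ∇L = (0, 0, 0), so (10, -33/2, -18) is indeed a critical point.
The Hessian is constant: H = [[10, 2, 4], [2, 8, -6], [4, -6, 8]].
Leading principal minors: Δ₁ = 10, Δ₂ = 76, Δ₃ = 24.
All leading minors are positive, so H is positive definite: a local minimum.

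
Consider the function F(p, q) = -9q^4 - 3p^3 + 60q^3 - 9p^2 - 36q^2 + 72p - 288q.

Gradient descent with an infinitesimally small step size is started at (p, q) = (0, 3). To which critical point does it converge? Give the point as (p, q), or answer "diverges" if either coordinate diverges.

F is separable, so gradient descent decouples: p follows -∂F/∂p, q follows -∂F/∂q.
∂F/∂p = -9(p - 2)(p + 4); at p=0 this is 72, so p decreases.
∂F/∂q = -36(q - 4)(q - 2)(q + 1); at q=3 this is 144, so q decreases.
p converges to its nearest critical value -4 (a local min of the p-part); q converges to 2. The iterate converges to (-4, 2).

(-4, 2)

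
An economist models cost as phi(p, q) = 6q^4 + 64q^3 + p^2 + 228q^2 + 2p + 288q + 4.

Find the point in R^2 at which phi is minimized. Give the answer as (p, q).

(-1, -1)

phi(p,q) separates as A(p) + B(q) + 4, so its minimum is min A + min B + 4.
A'(p) = 2p + 2 vanishes at p ∈ {-1}; B'(q) = 24(q + 1)(q + 3)(q + 4) vanishes at q ∈ {-4, -3, -1}.
Local minima of A (where A''>0): A(-1)=-1. Local minima of B: B(-4)=-64, B(-1)=-118.
So the global minimum of phi is A(-1) + B(-1) + 4 = -1 − 118 + 4 = -115, attained at (-1, -1).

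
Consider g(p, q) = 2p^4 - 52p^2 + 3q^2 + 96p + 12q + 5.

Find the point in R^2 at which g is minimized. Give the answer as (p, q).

(-4, -2)

g(p,q) separates as A(p) + B(q) + 5, so its minimum is min A + min B + 5.
A'(p) = 8(p - 3)(p - 1)(p + 4) vanishes at p ∈ {-4, 1, 3}; B'(q) = 6q + 12 vanishes at q ∈ {-2}.
Local minima of A (where A''>0): A(-4)=-704, A(3)=-18. Local minima of B: B(-2)=-12.
So the global minimum of g is A(-4) + B(-2) + 5 = -704 − 12 + 5 = -711, attained at (-4, -2).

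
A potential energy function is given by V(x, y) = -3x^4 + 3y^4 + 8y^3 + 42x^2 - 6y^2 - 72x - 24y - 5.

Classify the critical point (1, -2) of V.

The mixed partial ∂²V/∂x∂y is 0, so the Hessian at any point is diag(V_xx, V_yy) = diag(12(-3x^2 + 7), 12(3y^2 + 4y - 1)).
At (1, -2): H = diag(48, 36).
Both eigenvalues are positive, so H is positive definite: a local minimum.

local minimum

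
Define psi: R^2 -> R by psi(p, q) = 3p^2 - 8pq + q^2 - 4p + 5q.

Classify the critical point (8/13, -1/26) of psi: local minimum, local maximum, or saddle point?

The Hessian of psi is constant: H = [[6, -8], [-8, 2]].
det(H) = 6·2 − (-8)² = -52.
Since det(H) < 0, H is indefinite and the critical point is a saddle point.

saddle point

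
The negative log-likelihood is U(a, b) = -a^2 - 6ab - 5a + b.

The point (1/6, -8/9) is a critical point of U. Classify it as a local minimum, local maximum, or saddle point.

saddle point

The Hessian of U is constant: H = [[-2, -6], [-6, 0]].
det(H) = (-2)·0 − (-6)² = -36.
Since det(H) < 0, H is indefinite and the critical point is a saddle point.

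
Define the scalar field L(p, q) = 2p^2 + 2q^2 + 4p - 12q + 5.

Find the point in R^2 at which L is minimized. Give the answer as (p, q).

L(p,q) separates as A(p) + B(q) + 5, so its minimum is min A + min B + 5.
A'(p) = 4p + 4 vanishes at p ∈ {-1}; B'(q) = 4q - 12 vanishes at q ∈ {3}.
Local minima of A (where A''>0): A(-1)=-2. Local minima of B: B(3)=-18.
So the global minimum of L is A(-1) + B(3) + 5 = -2 − 18 + 5 = -15, attained at (-1, 3).

(-1, 3)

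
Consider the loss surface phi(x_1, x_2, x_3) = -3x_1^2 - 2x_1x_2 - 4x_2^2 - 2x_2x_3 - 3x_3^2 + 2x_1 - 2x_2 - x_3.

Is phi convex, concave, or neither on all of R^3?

phi is quadratic, so its Hessian is the constant matrix H = [[-6, -2, 0], [-2, -8, -2], [0, -2, -6]].
Leading principal minors: -6, 44, -240.
Signs alternate −, +, − ⇒ H ≺ 0 ⇒ concave.

concave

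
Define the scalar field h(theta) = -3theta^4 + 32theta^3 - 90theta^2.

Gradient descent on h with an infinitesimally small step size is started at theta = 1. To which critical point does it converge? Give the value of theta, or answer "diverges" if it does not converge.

3

h'(theta) = -12theta(theta - 5)(theta - 3), so h'(1) = -96.
Gradient descent moves in the -h' direction, i.e. theta is increasing.
The nearest critical point in that direction is theta = 3, where h'' = 72 > 0 (a local minimum). The iterate converges there.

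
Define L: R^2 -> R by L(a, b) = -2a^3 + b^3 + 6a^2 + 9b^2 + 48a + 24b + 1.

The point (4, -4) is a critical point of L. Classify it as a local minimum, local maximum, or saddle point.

The mixed partial ∂²L/∂a∂b is 0, so the Hessian at any point is diag(L_aa, L_bb) = diag(12(-a + 1), 6(b + 3)).
At (4, -4): H = diag(-36, -6).
Both eigenvalues are negative, so H is negative definite: a local maximum.

local maximum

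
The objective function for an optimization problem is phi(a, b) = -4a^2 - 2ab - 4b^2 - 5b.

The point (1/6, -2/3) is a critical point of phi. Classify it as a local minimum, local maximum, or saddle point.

local maximum

The Hessian of phi is constant: H = [[-8, -2], [-2, -8]].
det(H) = (-8)·(-8) − (-2)² = 60.
det(H) > 0 and tr(H) = -16 < 0, so H is negative definite and the point is a local maximum.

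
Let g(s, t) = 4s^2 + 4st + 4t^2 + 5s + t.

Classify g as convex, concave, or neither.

convex

g is quadratic, so its Hessian is the constant matrix H = [[8, 4], [4, 8]].
det(H) = 48, tr(H) = 16.
det(H) > 0 and tr(H) > 0, so H is positive definite everywhere: convex.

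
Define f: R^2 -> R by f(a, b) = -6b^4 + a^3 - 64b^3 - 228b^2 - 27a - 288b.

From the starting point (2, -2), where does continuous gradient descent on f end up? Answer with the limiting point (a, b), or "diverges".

f is separable, so gradient descent decouples: a follows -∂f/∂a, b follows -∂f/∂b.
∂f/∂a = 3(a - 3)(a + 3); at a=2 this is -15, so a increases.
∂f/∂b = -24(b + 1)(b + 3)(b + 4); at b=-2 this is 48, so b decreases.
a converges to its nearest critical value 3 (a local min of the a-part); b converges to -3. The iterate converges to (3, -3).

(3, -3)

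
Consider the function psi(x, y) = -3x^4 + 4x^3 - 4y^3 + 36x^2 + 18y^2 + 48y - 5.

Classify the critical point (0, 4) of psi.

The mixed partial ∂²psi/∂x∂y is 0, so the Hessian at any point is diag(psi_xx, psi_yy) = diag(12(-3x^2 + 2x + 6), 12(-2y + 3)).
At (0, 4): H = diag(72, -60).
The eigenvalues have opposite signs, so H is indefinite: a saddle point.

saddle point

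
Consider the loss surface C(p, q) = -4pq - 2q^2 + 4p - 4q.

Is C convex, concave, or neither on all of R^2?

C is quadratic, so its Hessian is the constant matrix H = [[0, -4], [-4, -4]].
det(H) = -16, tr(H) = -4.
det(H) < 0, so H is indefinite: neither convex nor concave.

neither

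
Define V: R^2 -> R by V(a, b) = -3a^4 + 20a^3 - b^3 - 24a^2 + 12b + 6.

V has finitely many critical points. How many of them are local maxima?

2

V separates as a function of a plus a function of b, so ∇V=0 decouples.
∂V/∂a = -12a(a - 4)(a - 1) = 0 at a ∈ {0, 1, 4}; ∂V/∂b = -3(b - 2)(b + 2) = 0 at b ∈ {-2, 2}.
The Hessian is diagonal: diag(V_aa, V_bb). Second derivatives: V_aa(0)=-48, V_aa(1)=36, V_aa(4)=-144; V_bb(-2)=12, V_bb(2)=-12.
Local maxima occur where both diagonal entries negative: (0, 2), (4, 2). Count: 2.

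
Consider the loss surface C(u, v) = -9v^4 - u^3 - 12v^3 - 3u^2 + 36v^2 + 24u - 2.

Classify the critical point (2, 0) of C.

The mixed partial ∂²C/∂u∂v is 0, so the Hessian at any point is diag(C_uu, C_vv) = diag(-6(u + 1), 36(-3v^2 - 2v + 2)).
At (2, 0): H = diag(-18, 72).
The eigenvalues have opposite signs, so H is indefinite: a saddle point.

saddle point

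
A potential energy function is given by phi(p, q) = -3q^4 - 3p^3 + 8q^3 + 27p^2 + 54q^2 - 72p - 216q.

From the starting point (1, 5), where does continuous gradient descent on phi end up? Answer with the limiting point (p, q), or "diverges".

phi is separable, so gradient descent decouples: p follows -∂phi/∂p, q follows -∂phi/∂q.
∂phi/∂p = -9(p - 4)(p - 2); at p=1 this is -27, so p increases.
∂phi/∂q = -12(q - 3)(q - 2)(q + 3); at q=5 this is -576, so q increases.
The q-coordinate has no critical point in that direction and runs off to infinity.

diverges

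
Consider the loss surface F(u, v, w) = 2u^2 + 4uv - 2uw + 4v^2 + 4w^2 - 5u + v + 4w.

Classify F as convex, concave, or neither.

convex

F is quadratic, so its Hessian is the constant matrix H = [[4, 4, -2], [4, 8, 0], [-2, 0, 8]].
Leading principal minors: 4, 16, 96.
All positive ⇒ H ≻ 0 ⇒ convex.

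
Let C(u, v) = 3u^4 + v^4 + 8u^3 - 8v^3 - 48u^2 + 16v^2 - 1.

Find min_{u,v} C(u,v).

-513

C(u,v) separates as P(u) + Q(v) − 1, so its minimum is min P + min Q − 1.
P'(u) = 12u(u - 2)(u + 4) vanishes at u ∈ {-4, 0, 2}; Q'(v) = 4v(v - 4)(v - 2) vanishes at v ∈ {0, 2, 4}.
Local minima of P (where P''>0): P(-4)=-512, P(2)=-80. Local minima of Q: Q(0)=0, Q(4)=0.
So the global minimum of C is P(-4) + Q(0) − 1 = -512 + 0 − 1 = -513, attained at (-4, 0).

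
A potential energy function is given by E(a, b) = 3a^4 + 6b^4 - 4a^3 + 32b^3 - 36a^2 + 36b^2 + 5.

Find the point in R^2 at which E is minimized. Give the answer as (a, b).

(3, -3)

E(a,b) separates as P(a) + Q(b) + 5, so its minimum is min P + min Q + 5.
P'(a) = 12a(a - 3)(a + 2) vanishes at a ∈ {-2, 0, 3}; Q'(b) = 24b(b + 1)(b + 3) vanishes at b ∈ {-3, -1, 0}.
Local minima of P (where P''>0): P(-2)=-64, P(3)=-189. Local minima of Q: Q(-3)=-54, Q(0)=0.
So the global minimum of E is P(3) + Q(-3) + 5 = -189 − 54 + 5 = -238, attained at (3, -3).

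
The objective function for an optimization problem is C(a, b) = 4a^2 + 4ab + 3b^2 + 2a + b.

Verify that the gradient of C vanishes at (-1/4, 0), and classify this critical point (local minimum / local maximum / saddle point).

∇C = (8a + 4b + 2, 4a + 6b + 1); substituting (-1/4, 0) gives ∇C = (0, 0), so (-1/4, 0) is indeed a critical point.
The Hessian of C is constant: H = [[8, 4], [4, 6]].
det(H) = 8·6 − 4² = 32.
det(H) > 0 and tr(H) = 14 > 0, so H is positive definite and the point is a local minimum.

local minimum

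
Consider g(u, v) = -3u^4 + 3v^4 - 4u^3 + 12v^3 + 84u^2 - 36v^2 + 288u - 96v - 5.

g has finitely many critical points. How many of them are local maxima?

g separates as a function of u plus a function of v, so ∇g=0 decouples.
∂g/∂u = -12(u - 4)(u + 2)(u + 3) = 0 at u ∈ {-3, -2, 4}; ∂g/∂v = 12(v - 2)(v + 1)(v + 4) = 0 at v ∈ {-4, -1, 2}.
The Hessian is diagonal: diag(g_uu, g_vv). Second derivatives: g_uu(-3)=-84, g_uu(-2)=72, g_uu(4)=-504; g_vv(-4)=216, g_vv(-1)=-108, g_vv(2)=216.
Local maxima occur where both diagonal entries negative: (-3, -1), (4, -1). Count: 2.

2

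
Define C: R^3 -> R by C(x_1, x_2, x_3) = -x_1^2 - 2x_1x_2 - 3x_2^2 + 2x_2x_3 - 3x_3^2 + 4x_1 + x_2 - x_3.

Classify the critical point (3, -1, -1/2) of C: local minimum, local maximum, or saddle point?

local maximum

The Hessian is constant: H = [[-2, -2, 0], [-2, -6, 2], [0, 2, -6]].
Leading principal minors: Δ₁ = -2, Δ₂ = 8, Δ₃ = -40.
The minors alternate sign starting negative (−, +, −), so H is negative definite: a local maximum.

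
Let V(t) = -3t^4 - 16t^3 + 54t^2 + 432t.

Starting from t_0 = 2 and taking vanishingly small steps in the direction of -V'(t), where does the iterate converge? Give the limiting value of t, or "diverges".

-3

V'(t) = -12(t - 3)(t + 3)(t + 4), so V'(2) = 360.
Gradient descent moves in the -V' direction, i.e. t is decreasing.
The nearest critical point in that direction is t = -3, where V'' = 72 > 0 (a local minimum). The iterate converges there.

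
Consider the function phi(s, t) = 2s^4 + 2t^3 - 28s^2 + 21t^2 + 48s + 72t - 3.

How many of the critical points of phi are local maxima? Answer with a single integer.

phi separates as a function of s plus a function of t, so ∇phi=0 decouples.
∂phi/∂s = 8(s - 2)(s - 1)(s + 3) = 0 at s ∈ {-3, 1, 2}; ∂phi/∂t = 6(t + 3)(t + 4) = 0 at t ∈ {-4, -3}.
The Hessian is diagonal: diag(phi_ss, phi_tt). Second derivatives: phi_ss(-3)=160, phi_ss(1)=-32, phi_ss(2)=40; phi_tt(-4)=-6, phi_tt(-3)=6.
Local maxima occur where both diagonal entries negative: (1, -4). Count: 1.

1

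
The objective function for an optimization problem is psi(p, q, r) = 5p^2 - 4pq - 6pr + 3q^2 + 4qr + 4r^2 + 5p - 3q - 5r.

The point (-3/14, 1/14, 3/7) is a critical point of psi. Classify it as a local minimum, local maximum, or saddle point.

The Hessian is constant: H = [[10, -4, -6], [-4, 6, 4], [-6, 4, 8]].
Leading principal minors: Δ₁ = 10, Δ₂ = 44, Δ₃ = 168.
All leading minors are positive, so H is positive definite: a local minimum.

local minimum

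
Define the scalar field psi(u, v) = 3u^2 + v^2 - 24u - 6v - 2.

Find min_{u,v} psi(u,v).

psi(u,v) separates as P(u) + Q(v) − 2, so its minimum is min P + min Q − 2.
P'(u) = 6u - 24 vanishes at u ∈ {4}; Q'(v) = 2v - 6 vanishes at v ∈ {3}.
Local minima of P (where P''>0): P(4)=-48. Local minima of Q: Q(3)=-9.
So the global minimum of psi is P(4) + Q(3) − 2 = -48 − 9 − 2 = -59, attained at (4, 3).

-59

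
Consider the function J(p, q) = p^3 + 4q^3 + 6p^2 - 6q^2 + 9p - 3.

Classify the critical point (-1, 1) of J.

The mixed partial ∂²J/∂p∂q is 0, so the Hessian at any point is diag(J_pp, J_qq) = diag(6(p + 2), 12(2q - 1)).
At (-1, 1): H = diag(6, 12).
Both eigenvalues are positive, so H is positive definite: a local minimum.

local minimum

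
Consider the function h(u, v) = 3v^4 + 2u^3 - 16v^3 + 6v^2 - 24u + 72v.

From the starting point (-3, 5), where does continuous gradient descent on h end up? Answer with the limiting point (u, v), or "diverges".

h is separable, so gradient descent decouples: u follows -∂h/∂u, v follows -∂h/∂v.
∂h/∂u = 6(u - 2)(u + 2); at u=-3 this is 30, so u decreases.
∂h/∂v = 12(v - 3)(v - 2)(v + 1); at v=5 this is 432, so v decreases.
The u-coordinate has no critical point in that direction and runs off to infinity.

diverges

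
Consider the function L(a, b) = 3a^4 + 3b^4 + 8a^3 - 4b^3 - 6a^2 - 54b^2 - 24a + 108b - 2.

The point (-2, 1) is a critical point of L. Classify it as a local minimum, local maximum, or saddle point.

The mixed partial ∂²L/∂a∂b is 0, so the Hessian at any point is diag(L_aa, L_bb) = diag(12(3a^2 + 4a - 1), 12(3b^2 - 2b - 9)).
At (-2, 1): H = diag(36, -96).
The eigenvalues have opposite signs, so H is indefinite: a saddle point.

saddle point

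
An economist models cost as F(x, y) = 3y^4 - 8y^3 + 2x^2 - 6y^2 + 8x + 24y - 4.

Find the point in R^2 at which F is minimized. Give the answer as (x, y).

(-2, -1)

F(x,y) separates as P(x) + Q(y) − 4, so its minimum is min P + min Q − 4.
P'(x) = 4x + 8 vanishes at x ∈ {-2}; Q'(y) = 12(y - 2)(y - 1)(y + 1) vanishes at y ∈ {-1, 1, 2}.
Local minima of P (where P''>0): P(-2)=-8. Local minima of Q: Q(-1)=-19, Q(2)=8.
So the global minimum of F is P(-2) + Q(-1) − 4 = -8 − 19 − 4 = -31, attained at (-2, -1).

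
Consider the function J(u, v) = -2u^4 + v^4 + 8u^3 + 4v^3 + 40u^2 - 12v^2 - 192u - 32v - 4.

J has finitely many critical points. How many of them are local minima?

J separates as a function of u plus a function of v, so ∇J=0 decouples.
∂J/∂u = -8(u - 4)(u - 2)(u + 3) = 0 at u ∈ {-3, 2, 4}; ∂J/∂v = 4(v - 2)(v + 1)(v + 4) = 0 at v ∈ {-4, -1, 2}.
The Hessian is diagonal: diag(J_uu, J_vv). Second derivatives: J_uu(-3)=-280, J_uu(2)=80, J_uu(4)=-112; J_vv(-4)=72, J_vv(-1)=-36, J_vv(2)=72.
Local minima occur where both diagonal entries positive: (2, -4), (2, 2). Count: 2.

2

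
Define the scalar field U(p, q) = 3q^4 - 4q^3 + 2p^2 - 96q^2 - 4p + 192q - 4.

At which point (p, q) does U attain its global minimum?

(1, -4)

U(p,q) separates as A(p) + B(q) − 4, so its minimum is min A + min B − 4.
A'(p) = 4p - 4 vanishes at p ∈ {1}; B'(q) = 12(q - 4)(q - 1)(q + 4) vanishes at q ∈ {-4, 1, 4}.
Local minima of A (where A''>0): A(1)=-2. Local minima of B: B(-4)=-1280, B(4)=-256.
So the global minimum of U is A(1) + B(-4) − 4 = -2 − 1280 − 4 = -1286, attained at (1, -4).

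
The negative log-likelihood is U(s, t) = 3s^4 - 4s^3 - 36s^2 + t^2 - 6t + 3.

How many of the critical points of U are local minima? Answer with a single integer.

2

U separates as a function of s plus a function of t, so ∇U=0 decouples.
∂U/∂s = 12s(s - 3)(s + 2) = 0 at s ∈ {-2, 0, 3}; ∂U/∂t = 2(t - 3) = 0 at t ∈ {3}.
The Hessian is diagonal: diag(U_ss, U_tt). Second derivatives: U_ss(-2)=120, U_ss(0)=-72, U_ss(3)=180; U_tt(3)=2.
Local minima occur where both diagonal entries positive: (-2, 3), (3, 3). Count: 2.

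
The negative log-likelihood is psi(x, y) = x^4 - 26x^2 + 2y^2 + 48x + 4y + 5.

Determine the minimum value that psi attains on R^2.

psi(x,y) separates as P(x) + Q(y) + 5, so its minimum is min P + min Q + 5.
P'(x) = 4(x - 3)(x - 1)(x + 4) vanishes at x ∈ {-4, 1, 3}; Q'(y) = 4y + 4 vanishes at y ∈ {-1}.
Local minima of P (where P''>0): P(-4)=-352, P(3)=-9. Local minima of Q: Q(-1)=-2.
So the global minimum of psi is P(-4) + Q(-1) + 5 = -352 − 2 + 5 = -349, attained at (-4, -1).

-349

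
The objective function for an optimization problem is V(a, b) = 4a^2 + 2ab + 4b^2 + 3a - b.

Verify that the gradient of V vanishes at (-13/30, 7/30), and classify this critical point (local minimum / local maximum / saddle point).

∇V = (8a + 2b + 3, 2a + 8b - 1); substituting (-13/30, 7/30) gives ∇V = (0, 0), so (-13/30, 7/30) is indeed a critical point.
The Hessian of V is constant: H = [[8, 2], [2, 8]].
det(H) = 8·8 − 2² = 60.
det(H) > 0 and tr(H) = 16 > 0, so H is positive definite and the point is a local minimum.

local minimum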